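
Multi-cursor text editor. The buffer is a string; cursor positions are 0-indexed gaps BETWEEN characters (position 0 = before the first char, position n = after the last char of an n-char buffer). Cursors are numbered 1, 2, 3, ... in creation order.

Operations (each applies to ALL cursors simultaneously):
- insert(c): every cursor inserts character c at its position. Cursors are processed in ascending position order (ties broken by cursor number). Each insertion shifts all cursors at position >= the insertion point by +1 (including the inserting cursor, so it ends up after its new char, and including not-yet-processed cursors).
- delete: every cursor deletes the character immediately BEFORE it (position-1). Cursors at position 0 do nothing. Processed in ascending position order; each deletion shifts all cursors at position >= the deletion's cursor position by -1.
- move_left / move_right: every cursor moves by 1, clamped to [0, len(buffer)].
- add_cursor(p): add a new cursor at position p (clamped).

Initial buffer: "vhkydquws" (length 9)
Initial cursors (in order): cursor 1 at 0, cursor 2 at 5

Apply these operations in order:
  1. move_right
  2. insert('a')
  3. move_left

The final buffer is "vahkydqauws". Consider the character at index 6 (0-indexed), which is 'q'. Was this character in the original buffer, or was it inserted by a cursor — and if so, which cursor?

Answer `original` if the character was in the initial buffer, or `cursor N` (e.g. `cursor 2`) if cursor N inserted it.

After op 1 (move_right): buffer="vhkydquws" (len 9), cursors c1@1 c2@6, authorship .........
After op 2 (insert('a')): buffer="vahkydqauws" (len 11), cursors c1@2 c2@8, authorship .1.....2...
After op 3 (move_left): buffer="vahkydqauws" (len 11), cursors c1@1 c2@7, authorship .1.....2...
Authorship (.=original, N=cursor N): . 1 . . . . . 2 . . .
Index 6: author = original

Answer: original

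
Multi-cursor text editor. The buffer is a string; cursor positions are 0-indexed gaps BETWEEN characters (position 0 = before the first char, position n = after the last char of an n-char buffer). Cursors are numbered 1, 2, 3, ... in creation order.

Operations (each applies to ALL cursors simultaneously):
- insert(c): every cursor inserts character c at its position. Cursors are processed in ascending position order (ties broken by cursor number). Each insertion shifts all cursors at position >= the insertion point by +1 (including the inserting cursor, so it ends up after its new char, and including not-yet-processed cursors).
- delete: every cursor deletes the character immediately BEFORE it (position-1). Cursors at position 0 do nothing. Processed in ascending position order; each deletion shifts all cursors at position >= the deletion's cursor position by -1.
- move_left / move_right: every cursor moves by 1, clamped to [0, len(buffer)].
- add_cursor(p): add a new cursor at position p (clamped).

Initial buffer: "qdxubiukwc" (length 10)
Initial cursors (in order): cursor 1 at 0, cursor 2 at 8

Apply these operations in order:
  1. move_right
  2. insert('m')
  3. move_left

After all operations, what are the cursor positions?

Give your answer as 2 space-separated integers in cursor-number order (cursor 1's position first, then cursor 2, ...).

After op 1 (move_right): buffer="qdxubiukwc" (len 10), cursors c1@1 c2@9, authorship ..........
After op 2 (insert('m')): buffer="qmdxubiukwmc" (len 12), cursors c1@2 c2@11, authorship .1........2.
After op 3 (move_left): buffer="qmdxubiukwmc" (len 12), cursors c1@1 c2@10, authorship .1........2.

Answer: 1 10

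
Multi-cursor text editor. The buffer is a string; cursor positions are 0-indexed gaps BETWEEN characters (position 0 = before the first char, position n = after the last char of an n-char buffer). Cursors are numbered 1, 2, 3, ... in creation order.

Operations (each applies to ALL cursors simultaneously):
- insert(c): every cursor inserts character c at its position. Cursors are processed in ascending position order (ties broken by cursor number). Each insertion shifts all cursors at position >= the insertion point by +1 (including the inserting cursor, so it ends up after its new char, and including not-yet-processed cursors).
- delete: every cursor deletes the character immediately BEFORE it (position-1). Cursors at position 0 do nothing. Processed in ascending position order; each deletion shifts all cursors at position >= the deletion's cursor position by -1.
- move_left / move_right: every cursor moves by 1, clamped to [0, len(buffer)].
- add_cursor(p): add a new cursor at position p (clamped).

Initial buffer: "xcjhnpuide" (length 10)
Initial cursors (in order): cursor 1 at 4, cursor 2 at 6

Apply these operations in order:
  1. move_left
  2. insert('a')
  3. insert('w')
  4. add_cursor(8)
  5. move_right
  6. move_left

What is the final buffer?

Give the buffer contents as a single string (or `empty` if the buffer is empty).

Answer: xcjawhnawpuide

Derivation:
After op 1 (move_left): buffer="xcjhnpuide" (len 10), cursors c1@3 c2@5, authorship ..........
After op 2 (insert('a')): buffer="xcjahnapuide" (len 12), cursors c1@4 c2@7, authorship ...1..2.....
After op 3 (insert('w')): buffer="xcjawhnawpuide" (len 14), cursors c1@5 c2@9, authorship ...11..22.....
After op 4 (add_cursor(8)): buffer="xcjawhnawpuide" (len 14), cursors c1@5 c3@8 c2@9, authorship ...11..22.....
After op 5 (move_right): buffer="xcjawhnawpuide" (len 14), cursors c1@6 c3@9 c2@10, authorship ...11..22.....
After op 6 (move_left): buffer="xcjawhnawpuide" (len 14), cursors c1@5 c3@8 c2@9, authorship ...11..22.....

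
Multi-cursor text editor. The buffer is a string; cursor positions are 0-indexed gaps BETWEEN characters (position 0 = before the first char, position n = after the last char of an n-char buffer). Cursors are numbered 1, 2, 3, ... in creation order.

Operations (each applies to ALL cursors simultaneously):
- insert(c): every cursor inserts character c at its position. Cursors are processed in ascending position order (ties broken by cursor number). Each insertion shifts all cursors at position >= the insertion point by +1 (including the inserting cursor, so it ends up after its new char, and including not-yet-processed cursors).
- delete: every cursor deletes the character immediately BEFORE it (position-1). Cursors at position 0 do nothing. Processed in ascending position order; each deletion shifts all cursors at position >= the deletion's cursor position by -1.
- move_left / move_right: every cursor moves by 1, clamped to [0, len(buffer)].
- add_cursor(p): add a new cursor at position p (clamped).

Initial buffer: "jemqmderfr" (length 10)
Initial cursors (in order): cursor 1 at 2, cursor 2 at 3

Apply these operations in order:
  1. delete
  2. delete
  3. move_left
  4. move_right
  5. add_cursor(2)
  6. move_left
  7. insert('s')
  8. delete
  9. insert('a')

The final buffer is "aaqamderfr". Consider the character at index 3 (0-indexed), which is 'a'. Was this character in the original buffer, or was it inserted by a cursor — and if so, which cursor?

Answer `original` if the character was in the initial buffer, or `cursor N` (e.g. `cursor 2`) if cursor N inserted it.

Answer: cursor 3

Derivation:
After op 1 (delete): buffer="jqmderfr" (len 8), cursors c1@1 c2@1, authorship ........
After op 2 (delete): buffer="qmderfr" (len 7), cursors c1@0 c2@0, authorship .......
After op 3 (move_left): buffer="qmderfr" (len 7), cursors c1@0 c2@0, authorship .......
After op 4 (move_right): buffer="qmderfr" (len 7), cursors c1@1 c2@1, authorship .......
After op 5 (add_cursor(2)): buffer="qmderfr" (len 7), cursors c1@1 c2@1 c3@2, authorship .......
After op 6 (move_left): buffer="qmderfr" (len 7), cursors c1@0 c2@0 c3@1, authorship .......
After op 7 (insert('s')): buffer="ssqsmderfr" (len 10), cursors c1@2 c2@2 c3@4, authorship 12.3......
After op 8 (delete): buffer="qmderfr" (len 7), cursors c1@0 c2@0 c3@1, authorship .......
After op 9 (insert('a')): buffer="aaqamderfr" (len 10), cursors c1@2 c2@2 c3@4, authorship 12.3......
Authorship (.=original, N=cursor N): 1 2 . 3 . . . . . .
Index 3: author = 3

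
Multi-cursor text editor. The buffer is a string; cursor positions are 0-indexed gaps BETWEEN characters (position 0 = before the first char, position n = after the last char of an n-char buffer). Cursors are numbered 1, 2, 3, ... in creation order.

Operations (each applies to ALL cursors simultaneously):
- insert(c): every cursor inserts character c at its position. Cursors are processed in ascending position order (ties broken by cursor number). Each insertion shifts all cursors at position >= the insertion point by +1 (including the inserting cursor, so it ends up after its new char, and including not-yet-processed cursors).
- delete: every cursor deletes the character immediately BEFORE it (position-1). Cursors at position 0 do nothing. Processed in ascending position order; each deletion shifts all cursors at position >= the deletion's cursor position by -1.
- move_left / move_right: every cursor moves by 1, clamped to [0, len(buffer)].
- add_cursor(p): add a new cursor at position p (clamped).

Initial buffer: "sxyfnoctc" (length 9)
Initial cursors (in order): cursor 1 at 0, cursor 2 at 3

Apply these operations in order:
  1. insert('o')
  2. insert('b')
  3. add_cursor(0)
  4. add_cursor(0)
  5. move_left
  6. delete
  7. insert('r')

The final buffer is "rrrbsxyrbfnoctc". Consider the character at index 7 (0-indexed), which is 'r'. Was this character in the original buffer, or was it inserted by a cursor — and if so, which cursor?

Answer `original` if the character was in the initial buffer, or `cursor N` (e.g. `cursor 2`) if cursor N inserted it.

After op 1 (insert('o')): buffer="osxyofnoctc" (len 11), cursors c1@1 c2@5, authorship 1...2......
After op 2 (insert('b')): buffer="obsxyobfnoctc" (len 13), cursors c1@2 c2@7, authorship 11...22......
After op 3 (add_cursor(0)): buffer="obsxyobfnoctc" (len 13), cursors c3@0 c1@2 c2@7, authorship 11...22......
After op 4 (add_cursor(0)): buffer="obsxyobfnoctc" (len 13), cursors c3@0 c4@0 c1@2 c2@7, authorship 11...22......
After op 5 (move_left): buffer="obsxyobfnoctc" (len 13), cursors c3@0 c4@0 c1@1 c2@6, authorship 11...22......
After op 6 (delete): buffer="bsxybfnoctc" (len 11), cursors c1@0 c3@0 c4@0 c2@4, authorship 1...2......
After op 7 (insert('r')): buffer="rrrbsxyrbfnoctc" (len 15), cursors c1@3 c3@3 c4@3 c2@8, authorship 1341...22......
Authorship (.=original, N=cursor N): 1 3 4 1 . . . 2 2 . . . . . .
Index 7: author = 2

Answer: cursor 2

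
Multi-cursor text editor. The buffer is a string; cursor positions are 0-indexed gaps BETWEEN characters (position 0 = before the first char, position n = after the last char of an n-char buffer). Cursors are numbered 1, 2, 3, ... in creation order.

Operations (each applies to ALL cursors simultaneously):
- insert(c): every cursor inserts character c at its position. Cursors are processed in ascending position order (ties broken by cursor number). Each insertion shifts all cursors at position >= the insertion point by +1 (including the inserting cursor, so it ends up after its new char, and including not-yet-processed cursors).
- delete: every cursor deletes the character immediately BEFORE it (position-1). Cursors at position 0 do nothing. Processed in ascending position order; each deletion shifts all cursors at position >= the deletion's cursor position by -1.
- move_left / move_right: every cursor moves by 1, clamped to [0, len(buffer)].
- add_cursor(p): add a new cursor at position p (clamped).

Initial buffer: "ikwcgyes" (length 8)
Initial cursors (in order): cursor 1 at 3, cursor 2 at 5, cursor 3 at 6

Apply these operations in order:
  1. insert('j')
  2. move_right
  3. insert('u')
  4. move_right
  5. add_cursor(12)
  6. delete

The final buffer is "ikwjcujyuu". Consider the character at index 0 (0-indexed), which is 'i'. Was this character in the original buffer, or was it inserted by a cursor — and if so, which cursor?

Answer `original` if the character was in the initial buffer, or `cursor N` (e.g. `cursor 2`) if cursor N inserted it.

Answer: original

Derivation:
After op 1 (insert('j')): buffer="ikwjcgjyjes" (len 11), cursors c1@4 c2@7 c3@9, authorship ...1..2.3..
After op 2 (move_right): buffer="ikwjcgjyjes" (len 11), cursors c1@5 c2@8 c3@10, authorship ...1..2.3..
After op 3 (insert('u')): buffer="ikwjcugjyujeus" (len 14), cursors c1@6 c2@10 c3@13, authorship ...1.1.2.23.3.
After op 4 (move_right): buffer="ikwjcugjyujeus" (len 14), cursors c1@7 c2@11 c3@14, authorship ...1.1.2.23.3.
After op 5 (add_cursor(12)): buffer="ikwjcugjyujeus" (len 14), cursors c1@7 c2@11 c4@12 c3@14, authorship ...1.1.2.23.3.
After op 6 (delete): buffer="ikwjcujyuu" (len 10), cursors c1@6 c2@9 c4@9 c3@10, authorship ...1.12.23
Authorship (.=original, N=cursor N): . . . 1 . 1 2 . 2 3
Index 0: author = original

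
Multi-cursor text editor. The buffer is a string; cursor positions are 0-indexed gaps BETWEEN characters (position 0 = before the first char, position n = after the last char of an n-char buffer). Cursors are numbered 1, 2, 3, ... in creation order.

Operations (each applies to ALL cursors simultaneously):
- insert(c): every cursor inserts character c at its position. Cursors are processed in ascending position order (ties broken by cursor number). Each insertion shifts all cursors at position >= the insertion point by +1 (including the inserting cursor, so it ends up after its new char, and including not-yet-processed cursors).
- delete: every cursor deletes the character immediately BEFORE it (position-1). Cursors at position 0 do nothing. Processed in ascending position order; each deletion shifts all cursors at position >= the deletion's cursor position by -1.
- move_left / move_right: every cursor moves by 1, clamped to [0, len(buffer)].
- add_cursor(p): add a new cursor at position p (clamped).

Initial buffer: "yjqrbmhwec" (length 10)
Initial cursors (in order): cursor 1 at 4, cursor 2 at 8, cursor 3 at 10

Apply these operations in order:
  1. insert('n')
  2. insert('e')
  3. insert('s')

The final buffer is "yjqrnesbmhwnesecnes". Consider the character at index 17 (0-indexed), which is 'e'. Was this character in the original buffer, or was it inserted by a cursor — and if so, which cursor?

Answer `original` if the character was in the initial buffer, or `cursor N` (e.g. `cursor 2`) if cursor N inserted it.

Answer: cursor 3

Derivation:
After op 1 (insert('n')): buffer="yjqrnbmhwnecn" (len 13), cursors c1@5 c2@10 c3@13, authorship ....1....2..3
After op 2 (insert('e')): buffer="yjqrnebmhwneecne" (len 16), cursors c1@6 c2@12 c3@16, authorship ....11....22..33
After op 3 (insert('s')): buffer="yjqrnesbmhwnesecnes" (len 19), cursors c1@7 c2@14 c3@19, authorship ....111....222..333
Authorship (.=original, N=cursor N): . . . . 1 1 1 . . . . 2 2 2 . . 3 3 3
Index 17: author = 3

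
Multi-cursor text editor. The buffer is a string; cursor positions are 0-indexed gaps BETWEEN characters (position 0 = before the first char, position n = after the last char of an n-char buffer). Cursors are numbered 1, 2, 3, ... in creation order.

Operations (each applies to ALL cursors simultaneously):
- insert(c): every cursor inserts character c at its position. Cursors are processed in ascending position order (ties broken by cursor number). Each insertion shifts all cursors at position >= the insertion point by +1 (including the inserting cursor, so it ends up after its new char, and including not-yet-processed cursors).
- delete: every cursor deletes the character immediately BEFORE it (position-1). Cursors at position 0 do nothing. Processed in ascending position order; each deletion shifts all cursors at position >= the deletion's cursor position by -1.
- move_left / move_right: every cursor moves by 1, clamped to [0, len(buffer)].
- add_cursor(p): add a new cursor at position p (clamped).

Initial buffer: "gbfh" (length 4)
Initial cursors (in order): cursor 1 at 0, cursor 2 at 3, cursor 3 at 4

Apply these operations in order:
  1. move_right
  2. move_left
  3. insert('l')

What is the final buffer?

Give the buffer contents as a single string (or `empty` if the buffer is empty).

Answer: lgbfllh

Derivation:
After op 1 (move_right): buffer="gbfh" (len 4), cursors c1@1 c2@4 c3@4, authorship ....
After op 2 (move_left): buffer="gbfh" (len 4), cursors c1@0 c2@3 c3@3, authorship ....
After op 3 (insert('l')): buffer="lgbfllh" (len 7), cursors c1@1 c2@6 c3@6, authorship 1...23.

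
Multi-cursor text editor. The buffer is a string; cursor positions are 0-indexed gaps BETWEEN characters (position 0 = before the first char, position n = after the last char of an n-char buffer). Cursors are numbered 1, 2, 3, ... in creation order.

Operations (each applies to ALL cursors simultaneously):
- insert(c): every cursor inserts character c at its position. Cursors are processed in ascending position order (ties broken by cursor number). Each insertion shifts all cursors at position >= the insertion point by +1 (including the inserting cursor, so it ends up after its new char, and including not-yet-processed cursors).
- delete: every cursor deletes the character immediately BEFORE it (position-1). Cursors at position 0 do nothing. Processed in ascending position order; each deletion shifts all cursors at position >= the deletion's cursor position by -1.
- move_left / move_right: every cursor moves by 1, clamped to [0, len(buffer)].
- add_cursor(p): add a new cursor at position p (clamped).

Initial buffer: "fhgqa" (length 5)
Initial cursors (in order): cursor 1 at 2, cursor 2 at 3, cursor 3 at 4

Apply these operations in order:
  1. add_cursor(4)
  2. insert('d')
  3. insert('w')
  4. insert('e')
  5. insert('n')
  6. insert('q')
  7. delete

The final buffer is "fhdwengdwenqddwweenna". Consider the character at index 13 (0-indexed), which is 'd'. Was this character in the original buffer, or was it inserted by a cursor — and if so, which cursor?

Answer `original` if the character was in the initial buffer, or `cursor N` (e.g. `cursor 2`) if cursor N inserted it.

After op 1 (add_cursor(4)): buffer="fhgqa" (len 5), cursors c1@2 c2@3 c3@4 c4@4, authorship .....
After op 2 (insert('d')): buffer="fhdgdqdda" (len 9), cursors c1@3 c2@5 c3@8 c4@8, authorship ..1.2.34.
After op 3 (insert('w')): buffer="fhdwgdwqddwwa" (len 13), cursors c1@4 c2@7 c3@12 c4@12, authorship ..11.22.3434.
After op 4 (insert('e')): buffer="fhdwegdweqddwweea" (len 17), cursors c1@5 c2@9 c3@16 c4@16, authorship ..111.222.343434.
After op 5 (insert('n')): buffer="fhdwengdwenqddwweenna" (len 21), cursors c1@6 c2@11 c3@20 c4@20, authorship ..1111.2222.34343434.
After op 6 (insert('q')): buffer="fhdwenqgdwenqqddwweennqqa" (len 25), cursors c1@7 c2@13 c3@24 c4@24, authorship ..11111.22222.3434343434.
After op 7 (delete): buffer="fhdwengdwenqddwweenna" (len 21), cursors c1@6 c2@11 c3@20 c4@20, authorship ..1111.2222.34343434.
Authorship (.=original, N=cursor N): . . 1 1 1 1 . 2 2 2 2 . 3 4 3 4 3 4 3 4 .
Index 13: author = 4

Answer: cursor 4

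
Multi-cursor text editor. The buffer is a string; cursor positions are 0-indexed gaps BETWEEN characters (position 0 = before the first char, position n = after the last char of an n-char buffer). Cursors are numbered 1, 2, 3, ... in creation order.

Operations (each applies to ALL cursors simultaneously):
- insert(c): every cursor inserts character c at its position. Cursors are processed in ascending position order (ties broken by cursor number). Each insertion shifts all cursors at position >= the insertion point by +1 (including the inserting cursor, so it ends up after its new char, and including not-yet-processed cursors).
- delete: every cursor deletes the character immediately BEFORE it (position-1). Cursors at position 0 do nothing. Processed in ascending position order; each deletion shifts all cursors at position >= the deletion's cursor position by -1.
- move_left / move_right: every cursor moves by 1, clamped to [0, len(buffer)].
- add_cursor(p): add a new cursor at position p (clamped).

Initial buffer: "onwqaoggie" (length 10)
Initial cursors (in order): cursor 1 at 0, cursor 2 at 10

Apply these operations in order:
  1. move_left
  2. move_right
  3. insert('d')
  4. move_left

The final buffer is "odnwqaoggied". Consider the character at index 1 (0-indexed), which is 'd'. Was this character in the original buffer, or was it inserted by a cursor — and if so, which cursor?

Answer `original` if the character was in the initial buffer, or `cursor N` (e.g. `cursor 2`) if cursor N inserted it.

After op 1 (move_left): buffer="onwqaoggie" (len 10), cursors c1@0 c2@9, authorship ..........
After op 2 (move_right): buffer="onwqaoggie" (len 10), cursors c1@1 c2@10, authorship ..........
After op 3 (insert('d')): buffer="odnwqaoggied" (len 12), cursors c1@2 c2@12, authorship .1.........2
After op 4 (move_left): buffer="odnwqaoggied" (len 12), cursors c1@1 c2@11, authorship .1.........2
Authorship (.=original, N=cursor N): . 1 . . . . . . . . . 2
Index 1: author = 1

Answer: cursor 1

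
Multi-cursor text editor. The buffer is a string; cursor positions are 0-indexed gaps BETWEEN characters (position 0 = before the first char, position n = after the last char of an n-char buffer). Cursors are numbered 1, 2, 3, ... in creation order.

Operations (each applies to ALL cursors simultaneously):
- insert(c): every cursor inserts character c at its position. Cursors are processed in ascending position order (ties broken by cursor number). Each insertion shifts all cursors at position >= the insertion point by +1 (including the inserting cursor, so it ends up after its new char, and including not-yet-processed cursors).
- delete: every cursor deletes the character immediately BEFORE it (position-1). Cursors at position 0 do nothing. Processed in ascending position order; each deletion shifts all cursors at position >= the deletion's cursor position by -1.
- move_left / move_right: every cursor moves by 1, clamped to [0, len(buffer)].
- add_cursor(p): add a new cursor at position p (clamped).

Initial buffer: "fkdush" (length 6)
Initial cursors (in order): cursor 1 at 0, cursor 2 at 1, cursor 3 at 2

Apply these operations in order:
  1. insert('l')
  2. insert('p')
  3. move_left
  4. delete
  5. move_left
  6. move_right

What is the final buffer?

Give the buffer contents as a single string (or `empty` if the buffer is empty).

Answer: pfpkpdush

Derivation:
After op 1 (insert('l')): buffer="lflkldush" (len 9), cursors c1@1 c2@3 c3@5, authorship 1.2.3....
After op 2 (insert('p')): buffer="lpflpklpdush" (len 12), cursors c1@2 c2@5 c3@8, authorship 11.22.33....
After op 3 (move_left): buffer="lpflpklpdush" (len 12), cursors c1@1 c2@4 c3@7, authorship 11.22.33....
After op 4 (delete): buffer="pfpkpdush" (len 9), cursors c1@0 c2@2 c3@4, authorship 1.2.3....
After op 5 (move_left): buffer="pfpkpdush" (len 9), cursors c1@0 c2@1 c3@3, authorship 1.2.3....
After op 6 (move_right): buffer="pfpkpdush" (len 9), cursors c1@1 c2@2 c3@4, authorship 1.2.3....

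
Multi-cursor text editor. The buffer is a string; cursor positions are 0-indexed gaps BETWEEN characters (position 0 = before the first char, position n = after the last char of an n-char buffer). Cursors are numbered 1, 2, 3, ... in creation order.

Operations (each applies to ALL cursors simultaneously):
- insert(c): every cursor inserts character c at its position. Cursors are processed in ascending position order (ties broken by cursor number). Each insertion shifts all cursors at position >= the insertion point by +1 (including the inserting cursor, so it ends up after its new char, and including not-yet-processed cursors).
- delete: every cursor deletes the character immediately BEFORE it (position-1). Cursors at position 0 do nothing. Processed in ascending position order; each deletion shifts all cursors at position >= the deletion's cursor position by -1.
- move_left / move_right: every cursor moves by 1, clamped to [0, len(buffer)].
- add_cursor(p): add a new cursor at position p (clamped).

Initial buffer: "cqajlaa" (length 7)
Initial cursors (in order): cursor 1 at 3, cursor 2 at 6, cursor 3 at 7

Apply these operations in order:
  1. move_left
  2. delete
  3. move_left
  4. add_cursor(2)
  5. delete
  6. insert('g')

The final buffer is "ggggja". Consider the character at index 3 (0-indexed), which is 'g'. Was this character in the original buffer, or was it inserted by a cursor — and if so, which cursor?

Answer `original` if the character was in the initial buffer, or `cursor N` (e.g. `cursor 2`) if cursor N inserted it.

Answer: cursor 4

Derivation:
After op 1 (move_left): buffer="cqajlaa" (len 7), cursors c1@2 c2@5 c3@6, authorship .......
After op 2 (delete): buffer="caja" (len 4), cursors c1@1 c2@3 c3@3, authorship ....
After op 3 (move_left): buffer="caja" (len 4), cursors c1@0 c2@2 c3@2, authorship ....
After op 4 (add_cursor(2)): buffer="caja" (len 4), cursors c1@0 c2@2 c3@2 c4@2, authorship ....
After op 5 (delete): buffer="ja" (len 2), cursors c1@0 c2@0 c3@0 c4@0, authorship ..
After op 6 (insert('g')): buffer="ggggja" (len 6), cursors c1@4 c2@4 c3@4 c4@4, authorship 1234..
Authorship (.=original, N=cursor N): 1 2 3 4 . .
Index 3: author = 4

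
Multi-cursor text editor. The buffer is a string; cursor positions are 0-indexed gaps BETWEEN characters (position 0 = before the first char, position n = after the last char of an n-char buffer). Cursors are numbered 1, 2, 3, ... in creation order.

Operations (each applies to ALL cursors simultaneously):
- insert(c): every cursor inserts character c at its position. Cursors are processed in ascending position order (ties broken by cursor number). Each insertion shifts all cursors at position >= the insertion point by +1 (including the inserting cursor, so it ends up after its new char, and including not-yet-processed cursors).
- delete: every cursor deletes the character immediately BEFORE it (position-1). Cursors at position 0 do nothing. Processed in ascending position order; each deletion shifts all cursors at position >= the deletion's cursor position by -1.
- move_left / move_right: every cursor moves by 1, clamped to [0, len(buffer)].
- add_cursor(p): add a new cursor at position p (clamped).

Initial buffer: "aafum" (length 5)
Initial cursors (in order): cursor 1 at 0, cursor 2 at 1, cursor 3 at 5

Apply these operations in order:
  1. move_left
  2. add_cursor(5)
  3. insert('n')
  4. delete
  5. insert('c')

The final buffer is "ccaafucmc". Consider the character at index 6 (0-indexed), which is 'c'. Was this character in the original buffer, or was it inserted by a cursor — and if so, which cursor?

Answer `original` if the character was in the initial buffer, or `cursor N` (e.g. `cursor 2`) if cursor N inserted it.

After op 1 (move_left): buffer="aafum" (len 5), cursors c1@0 c2@0 c3@4, authorship .....
After op 2 (add_cursor(5)): buffer="aafum" (len 5), cursors c1@0 c2@0 c3@4 c4@5, authorship .....
After op 3 (insert('n')): buffer="nnaafunmn" (len 9), cursors c1@2 c2@2 c3@7 c4@9, authorship 12....3.4
After op 4 (delete): buffer="aafum" (len 5), cursors c1@0 c2@0 c3@4 c4@5, authorship .....
After op 5 (insert('c')): buffer="ccaafucmc" (len 9), cursors c1@2 c2@2 c3@7 c4@9, authorship 12....3.4
Authorship (.=original, N=cursor N): 1 2 . . . . 3 . 4
Index 6: author = 3

Answer: cursor 3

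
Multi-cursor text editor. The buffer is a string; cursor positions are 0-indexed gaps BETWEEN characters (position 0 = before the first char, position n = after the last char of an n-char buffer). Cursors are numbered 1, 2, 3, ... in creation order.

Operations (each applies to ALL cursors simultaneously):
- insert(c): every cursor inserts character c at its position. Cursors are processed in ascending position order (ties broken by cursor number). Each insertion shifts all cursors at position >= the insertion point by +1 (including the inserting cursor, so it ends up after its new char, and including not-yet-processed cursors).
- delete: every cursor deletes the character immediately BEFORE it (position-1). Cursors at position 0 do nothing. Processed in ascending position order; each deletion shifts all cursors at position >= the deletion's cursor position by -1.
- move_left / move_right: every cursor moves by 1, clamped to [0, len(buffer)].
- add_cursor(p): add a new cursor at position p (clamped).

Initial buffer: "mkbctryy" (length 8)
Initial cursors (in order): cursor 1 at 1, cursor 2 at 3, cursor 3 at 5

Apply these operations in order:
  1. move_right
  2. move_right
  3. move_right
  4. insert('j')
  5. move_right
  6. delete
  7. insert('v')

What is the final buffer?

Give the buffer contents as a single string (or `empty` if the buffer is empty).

Answer: mkbcjvrjvyv

Derivation:
After op 1 (move_right): buffer="mkbctryy" (len 8), cursors c1@2 c2@4 c3@6, authorship ........
After op 2 (move_right): buffer="mkbctryy" (len 8), cursors c1@3 c2@5 c3@7, authorship ........
After op 3 (move_right): buffer="mkbctryy" (len 8), cursors c1@4 c2@6 c3@8, authorship ........
After op 4 (insert('j')): buffer="mkbcjtrjyyj" (len 11), cursors c1@5 c2@8 c3@11, authorship ....1..2..3
After op 5 (move_right): buffer="mkbcjtrjyyj" (len 11), cursors c1@6 c2@9 c3@11, authorship ....1..2..3
After op 6 (delete): buffer="mkbcjrjy" (len 8), cursors c1@5 c2@7 c3@8, authorship ....1.2.
After op 7 (insert('v')): buffer="mkbcjvrjvyv" (len 11), cursors c1@6 c2@9 c3@11, authorship ....11.22.3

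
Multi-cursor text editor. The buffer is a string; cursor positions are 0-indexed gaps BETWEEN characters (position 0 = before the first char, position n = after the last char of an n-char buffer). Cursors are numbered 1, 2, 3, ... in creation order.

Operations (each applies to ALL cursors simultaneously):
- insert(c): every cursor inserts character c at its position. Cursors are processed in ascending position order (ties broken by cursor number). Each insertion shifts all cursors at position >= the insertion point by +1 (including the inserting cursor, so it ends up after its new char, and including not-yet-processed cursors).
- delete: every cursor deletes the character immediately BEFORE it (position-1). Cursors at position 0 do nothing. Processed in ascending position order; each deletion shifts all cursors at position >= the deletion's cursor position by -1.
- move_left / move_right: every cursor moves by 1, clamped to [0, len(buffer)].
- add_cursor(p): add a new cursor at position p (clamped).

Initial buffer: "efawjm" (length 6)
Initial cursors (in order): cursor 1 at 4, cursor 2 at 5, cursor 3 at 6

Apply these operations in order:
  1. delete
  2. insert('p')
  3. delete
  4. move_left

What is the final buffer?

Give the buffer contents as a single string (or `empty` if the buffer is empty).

Answer: efa

Derivation:
After op 1 (delete): buffer="efa" (len 3), cursors c1@3 c2@3 c3@3, authorship ...
After op 2 (insert('p')): buffer="efappp" (len 6), cursors c1@6 c2@6 c3@6, authorship ...123
After op 3 (delete): buffer="efa" (len 3), cursors c1@3 c2@3 c3@3, authorship ...
After op 4 (move_left): buffer="efa" (len 3), cursors c1@2 c2@2 c3@2, authorship ...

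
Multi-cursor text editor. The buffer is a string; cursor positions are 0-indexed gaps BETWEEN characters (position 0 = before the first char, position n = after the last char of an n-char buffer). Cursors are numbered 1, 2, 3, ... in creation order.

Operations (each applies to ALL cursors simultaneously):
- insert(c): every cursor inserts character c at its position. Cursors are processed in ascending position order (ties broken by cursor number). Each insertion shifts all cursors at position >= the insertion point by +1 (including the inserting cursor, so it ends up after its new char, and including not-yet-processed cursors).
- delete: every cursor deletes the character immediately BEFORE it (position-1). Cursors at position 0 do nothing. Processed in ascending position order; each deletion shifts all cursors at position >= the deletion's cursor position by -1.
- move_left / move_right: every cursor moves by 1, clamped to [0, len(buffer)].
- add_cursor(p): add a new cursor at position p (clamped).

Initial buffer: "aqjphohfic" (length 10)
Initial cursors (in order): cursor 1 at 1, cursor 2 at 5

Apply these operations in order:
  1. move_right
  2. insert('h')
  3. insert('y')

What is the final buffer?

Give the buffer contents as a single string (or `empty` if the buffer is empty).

Answer: aqhyjphohyhfic

Derivation:
After op 1 (move_right): buffer="aqjphohfic" (len 10), cursors c1@2 c2@6, authorship ..........
After op 2 (insert('h')): buffer="aqhjphohhfic" (len 12), cursors c1@3 c2@8, authorship ..1....2....
After op 3 (insert('y')): buffer="aqhyjphohyhfic" (len 14), cursors c1@4 c2@10, authorship ..11....22....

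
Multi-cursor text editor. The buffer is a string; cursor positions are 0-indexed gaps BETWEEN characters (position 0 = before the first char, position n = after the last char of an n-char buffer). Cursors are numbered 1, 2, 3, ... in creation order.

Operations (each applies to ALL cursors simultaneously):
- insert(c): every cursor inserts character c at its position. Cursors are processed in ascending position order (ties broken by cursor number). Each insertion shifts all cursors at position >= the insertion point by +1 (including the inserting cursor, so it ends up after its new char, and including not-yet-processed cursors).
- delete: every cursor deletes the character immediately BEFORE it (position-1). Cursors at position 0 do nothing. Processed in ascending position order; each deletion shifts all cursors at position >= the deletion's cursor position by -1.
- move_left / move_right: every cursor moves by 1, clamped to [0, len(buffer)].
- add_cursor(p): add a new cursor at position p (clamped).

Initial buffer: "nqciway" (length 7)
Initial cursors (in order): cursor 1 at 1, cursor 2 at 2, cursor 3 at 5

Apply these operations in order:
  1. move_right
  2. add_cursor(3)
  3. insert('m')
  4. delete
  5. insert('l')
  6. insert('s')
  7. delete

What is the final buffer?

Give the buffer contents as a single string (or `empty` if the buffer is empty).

After op 1 (move_right): buffer="nqciway" (len 7), cursors c1@2 c2@3 c3@6, authorship .......
After op 2 (add_cursor(3)): buffer="nqciway" (len 7), cursors c1@2 c2@3 c4@3 c3@6, authorship .......
After op 3 (insert('m')): buffer="nqmcmmiwamy" (len 11), cursors c1@3 c2@6 c4@6 c3@10, authorship ..1.24...3.
After op 4 (delete): buffer="nqciway" (len 7), cursors c1@2 c2@3 c4@3 c3@6, authorship .......
After op 5 (insert('l')): buffer="nqlclliwaly" (len 11), cursors c1@3 c2@6 c4@6 c3@10, authorship ..1.24...3.
After op 6 (insert('s')): buffer="nqlscllssiwalsy" (len 15), cursors c1@4 c2@9 c4@9 c3@14, authorship ..11.2424...33.
After op 7 (delete): buffer="nqlclliwaly" (len 11), cursors c1@3 c2@6 c4@6 c3@10, authorship ..1.24...3.

Answer: nqlclliwaly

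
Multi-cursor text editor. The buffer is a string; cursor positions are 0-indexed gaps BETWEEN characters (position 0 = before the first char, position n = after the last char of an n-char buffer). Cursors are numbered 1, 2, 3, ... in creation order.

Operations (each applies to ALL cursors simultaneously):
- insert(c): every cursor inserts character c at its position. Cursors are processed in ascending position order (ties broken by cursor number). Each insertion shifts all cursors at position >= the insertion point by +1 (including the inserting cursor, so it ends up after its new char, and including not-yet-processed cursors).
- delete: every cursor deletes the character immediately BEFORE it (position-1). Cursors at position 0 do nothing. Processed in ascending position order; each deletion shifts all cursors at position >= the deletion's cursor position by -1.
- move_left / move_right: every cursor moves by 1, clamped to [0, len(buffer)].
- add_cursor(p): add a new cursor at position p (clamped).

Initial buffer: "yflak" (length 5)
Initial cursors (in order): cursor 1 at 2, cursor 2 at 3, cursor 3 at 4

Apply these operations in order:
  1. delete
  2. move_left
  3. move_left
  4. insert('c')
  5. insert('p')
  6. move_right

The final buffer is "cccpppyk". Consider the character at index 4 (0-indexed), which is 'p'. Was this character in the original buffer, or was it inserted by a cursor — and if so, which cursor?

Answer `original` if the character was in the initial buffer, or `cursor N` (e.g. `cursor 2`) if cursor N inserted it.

After op 1 (delete): buffer="yk" (len 2), cursors c1@1 c2@1 c3@1, authorship ..
After op 2 (move_left): buffer="yk" (len 2), cursors c1@0 c2@0 c3@0, authorship ..
After op 3 (move_left): buffer="yk" (len 2), cursors c1@0 c2@0 c3@0, authorship ..
After op 4 (insert('c')): buffer="cccyk" (len 5), cursors c1@3 c2@3 c3@3, authorship 123..
After op 5 (insert('p')): buffer="cccpppyk" (len 8), cursors c1@6 c2@6 c3@6, authorship 123123..
After op 6 (move_right): buffer="cccpppyk" (len 8), cursors c1@7 c2@7 c3@7, authorship 123123..
Authorship (.=original, N=cursor N): 1 2 3 1 2 3 . .
Index 4: author = 2

Answer: cursor 2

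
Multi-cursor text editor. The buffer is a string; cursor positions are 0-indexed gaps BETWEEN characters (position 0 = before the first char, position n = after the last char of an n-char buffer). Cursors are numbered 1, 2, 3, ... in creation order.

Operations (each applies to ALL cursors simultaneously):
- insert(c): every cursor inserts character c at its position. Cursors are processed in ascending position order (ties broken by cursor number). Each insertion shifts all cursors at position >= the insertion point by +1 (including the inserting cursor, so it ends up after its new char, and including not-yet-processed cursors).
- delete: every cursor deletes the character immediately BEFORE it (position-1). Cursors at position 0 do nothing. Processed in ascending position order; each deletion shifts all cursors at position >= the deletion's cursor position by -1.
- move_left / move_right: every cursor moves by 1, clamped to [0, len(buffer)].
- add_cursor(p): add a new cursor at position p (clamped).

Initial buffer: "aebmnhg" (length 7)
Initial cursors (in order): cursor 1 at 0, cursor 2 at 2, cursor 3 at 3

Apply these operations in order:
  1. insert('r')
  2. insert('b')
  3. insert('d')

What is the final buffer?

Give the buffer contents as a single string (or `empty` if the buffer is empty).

After op 1 (insert('r')): buffer="raerbrmnhg" (len 10), cursors c1@1 c2@4 c3@6, authorship 1..2.3....
After op 2 (insert('b')): buffer="rbaerbbrbmnhg" (len 13), cursors c1@2 c2@6 c3@9, authorship 11..22.33....
After op 3 (insert('d')): buffer="rbdaerbdbrbdmnhg" (len 16), cursors c1@3 c2@8 c3@12, authorship 111..222.333....

Answer: rbdaerbdbrbdmnhg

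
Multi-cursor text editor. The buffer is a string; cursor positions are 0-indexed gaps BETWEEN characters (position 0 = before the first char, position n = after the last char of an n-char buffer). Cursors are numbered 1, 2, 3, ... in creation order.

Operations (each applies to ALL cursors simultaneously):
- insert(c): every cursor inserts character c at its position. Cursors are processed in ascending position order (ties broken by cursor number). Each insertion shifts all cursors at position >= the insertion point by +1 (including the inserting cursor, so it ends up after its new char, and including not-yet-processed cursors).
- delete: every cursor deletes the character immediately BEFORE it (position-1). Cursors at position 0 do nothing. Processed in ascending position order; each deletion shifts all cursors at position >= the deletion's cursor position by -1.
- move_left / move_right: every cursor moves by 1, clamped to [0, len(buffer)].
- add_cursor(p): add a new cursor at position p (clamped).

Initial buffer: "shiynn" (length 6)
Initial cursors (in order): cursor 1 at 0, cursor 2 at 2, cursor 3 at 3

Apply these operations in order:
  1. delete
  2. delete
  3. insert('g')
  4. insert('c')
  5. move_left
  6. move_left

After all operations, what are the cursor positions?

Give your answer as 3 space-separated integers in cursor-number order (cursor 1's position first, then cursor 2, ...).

Answer: 4 4 4

Derivation:
After op 1 (delete): buffer="synn" (len 4), cursors c1@0 c2@1 c3@1, authorship ....
After op 2 (delete): buffer="ynn" (len 3), cursors c1@0 c2@0 c3@0, authorship ...
After op 3 (insert('g')): buffer="gggynn" (len 6), cursors c1@3 c2@3 c3@3, authorship 123...
After op 4 (insert('c')): buffer="gggcccynn" (len 9), cursors c1@6 c2@6 c3@6, authorship 123123...
After op 5 (move_left): buffer="gggcccynn" (len 9), cursors c1@5 c2@5 c3@5, authorship 123123...
After op 6 (move_left): buffer="gggcccynn" (len 9), cursors c1@4 c2@4 c3@4, authorship 123123...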